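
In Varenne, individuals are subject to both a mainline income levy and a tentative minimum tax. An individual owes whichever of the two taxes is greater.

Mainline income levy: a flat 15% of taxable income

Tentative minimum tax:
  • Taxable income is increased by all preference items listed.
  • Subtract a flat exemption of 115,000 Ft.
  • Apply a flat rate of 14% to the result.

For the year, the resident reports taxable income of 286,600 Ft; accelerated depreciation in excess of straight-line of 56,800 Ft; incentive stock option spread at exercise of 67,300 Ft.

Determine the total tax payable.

Tentative minimum tax:
  Adjusted income: 286,600 Ft + 56,800 Ft + 67,300 Ft = 410,700 Ft
  Less exemption 115,000 Ft → base 295,700 Ft
  295,700 Ft × 14% = 41,398 Ft

Mainline income levy:
  286,600 Ft × 15% = 42,990 Ft

42,990 Ft > 41,398 Ft, so the mainline income levy governs.

42,990 Ft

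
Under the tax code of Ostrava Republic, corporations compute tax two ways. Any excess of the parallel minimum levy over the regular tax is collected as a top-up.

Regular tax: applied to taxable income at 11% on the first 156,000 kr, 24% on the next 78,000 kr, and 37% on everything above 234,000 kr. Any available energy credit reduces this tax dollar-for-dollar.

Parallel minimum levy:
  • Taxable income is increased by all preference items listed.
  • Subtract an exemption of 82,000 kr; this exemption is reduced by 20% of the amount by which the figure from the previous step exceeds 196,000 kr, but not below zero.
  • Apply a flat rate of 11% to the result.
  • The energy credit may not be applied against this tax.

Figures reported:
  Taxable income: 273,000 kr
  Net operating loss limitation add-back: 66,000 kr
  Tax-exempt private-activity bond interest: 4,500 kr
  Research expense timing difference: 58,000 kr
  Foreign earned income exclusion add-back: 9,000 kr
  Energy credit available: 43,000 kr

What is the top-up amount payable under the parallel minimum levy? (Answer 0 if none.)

33,544 kr

Parallel minimum levy:
  Adjusted income: 273,000 kr + 66,000 kr + 4,500 kr + 58,000 kr + 9,000 kr = 410,500 kr
  Exemption: 82,000 kr − 20% × (410,500 kr − 196,000 kr) = 82,000 kr − 42,900 kr = 39,100 kr
  Base: 410,500 kr − 39,100 kr = 371,400 kr
  371,400 kr × 11% = 40,854 kr

Regular tax:
  156,000 kr × 11% = 17,160 kr
  78,000 kr × 24% = 18,720 kr
  39,000 kr × 37% = 14,430 kr
  → 50,310 kr
  Less energy credit 43,000 kr → 7,310 kr

Excess of parallel minimum levy over regular tax: 40,854 kr − 7,310 kr = 33,544 kr.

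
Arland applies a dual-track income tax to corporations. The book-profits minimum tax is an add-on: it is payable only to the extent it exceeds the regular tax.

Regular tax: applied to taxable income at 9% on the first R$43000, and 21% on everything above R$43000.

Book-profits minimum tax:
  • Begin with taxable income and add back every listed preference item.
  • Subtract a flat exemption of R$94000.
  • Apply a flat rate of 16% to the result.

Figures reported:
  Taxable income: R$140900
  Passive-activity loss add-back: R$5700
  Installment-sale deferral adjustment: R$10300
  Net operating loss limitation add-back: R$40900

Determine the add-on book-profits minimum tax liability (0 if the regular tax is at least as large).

Regular tax:
  R$43000 × 9% = R$3870
  R$97900 × 21% = R$20559
  → R$24429

Book-profits minimum tax:
  Adjusted income: R$140900 + R$5700 + R$10300 + R$40900 = R$197800
  Less exemption R$94000 → base R$103800
  R$103800 × 16% = R$16608

R$16608 ≤ R$24429, so no add-on is due.

R$0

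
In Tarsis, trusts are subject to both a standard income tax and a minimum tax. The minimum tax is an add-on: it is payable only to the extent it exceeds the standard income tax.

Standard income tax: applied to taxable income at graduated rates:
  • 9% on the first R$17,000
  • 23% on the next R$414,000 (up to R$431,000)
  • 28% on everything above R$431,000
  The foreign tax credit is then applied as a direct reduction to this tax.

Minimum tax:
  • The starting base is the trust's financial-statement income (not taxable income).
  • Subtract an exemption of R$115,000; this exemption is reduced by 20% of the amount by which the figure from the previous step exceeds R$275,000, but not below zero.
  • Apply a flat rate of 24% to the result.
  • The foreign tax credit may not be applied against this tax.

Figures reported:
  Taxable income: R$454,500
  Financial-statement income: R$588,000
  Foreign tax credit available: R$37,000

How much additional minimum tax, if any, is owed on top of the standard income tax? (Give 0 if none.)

R$62,214

Standard income tax:
  R$17,000 × 9% = R$1,530
  R$414,000 × 23% = R$95,220
  R$23,500 × 28% = R$6,580
  → R$103,330
  Less foreign tax credit R$37,000 → R$66,330

Minimum tax:
  Base (financial-statement income): R$588,000
  Exemption: R$115,000 − 20% × (R$588,000 − R$275,000) = R$115,000 − R$62,600 = R$52,400
  Base: R$588,000 − R$52,400 = R$535,600
  R$535,600 × 24% = R$128,544

Excess of minimum tax over standard income tax: R$128,544 − R$66,330 = R$62,214.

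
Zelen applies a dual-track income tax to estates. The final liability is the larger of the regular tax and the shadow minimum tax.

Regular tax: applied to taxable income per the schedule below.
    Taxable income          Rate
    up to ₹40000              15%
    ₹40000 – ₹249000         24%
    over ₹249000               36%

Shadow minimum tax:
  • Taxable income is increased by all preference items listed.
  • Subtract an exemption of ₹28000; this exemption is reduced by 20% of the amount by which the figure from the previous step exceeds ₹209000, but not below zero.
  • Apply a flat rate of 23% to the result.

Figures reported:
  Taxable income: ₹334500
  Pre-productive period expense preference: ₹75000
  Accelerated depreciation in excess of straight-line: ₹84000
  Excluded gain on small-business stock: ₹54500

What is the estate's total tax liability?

₹126040

Shadow minimum tax:
  Adjusted income: ₹334500 + ₹75000 + ₹84000 + ₹54500 = ₹548000
  Exemption: 20% × (₹548000 − ₹209000) = ₹67800 ≥ ₹28000, so the exemption is fully phased out
  Base: ₹548000 − ₹0 = ₹548000
  ₹548000 × 23% = ₹126040

Regular tax:
  ₹40000 × 15% = ₹6000
  ₹209000 × 24% = ₹50160
  ₹85500 × 36% = ₹30780
  → ₹86940

₹126040 > ₹86940, so the shadow minimum tax is the binding amount.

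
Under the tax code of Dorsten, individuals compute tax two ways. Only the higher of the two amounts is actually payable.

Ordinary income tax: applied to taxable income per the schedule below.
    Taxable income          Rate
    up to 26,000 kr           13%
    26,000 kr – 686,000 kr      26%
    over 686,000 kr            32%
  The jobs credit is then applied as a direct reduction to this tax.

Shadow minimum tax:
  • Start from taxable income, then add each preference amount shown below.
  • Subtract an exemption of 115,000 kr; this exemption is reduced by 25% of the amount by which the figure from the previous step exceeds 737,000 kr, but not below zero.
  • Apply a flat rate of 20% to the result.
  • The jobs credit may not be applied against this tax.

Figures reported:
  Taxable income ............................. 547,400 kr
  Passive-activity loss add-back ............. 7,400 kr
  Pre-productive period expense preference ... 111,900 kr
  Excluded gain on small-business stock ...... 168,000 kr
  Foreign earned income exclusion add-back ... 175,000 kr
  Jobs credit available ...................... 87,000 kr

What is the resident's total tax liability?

192,575 kr

Ordinary income tax:
  26,000 kr × 13% = 3,380 kr
  521,400 kr × 26% = 135,564 kr
  → 138,944 kr
  Less jobs credit 87,000 kr → 51,944 kr

Shadow minimum tax:
  Adjusted income: 547,400 kr + 7,400 kr + 111,900 kr + 168,000 kr + 175,000 kr = 1,009,700 kr
  Exemption: 115,000 kr − 25% × (1,009,700 kr − 737,000 kr) = 115,000 kr − 68,175 kr = 46,825 kr
  Base: 1,009,700 kr − 46,825 kr = 962,875 kr
  962,875 kr × 20% = 192,575 kr

192,575 kr > 51,944 kr, so the shadow minimum tax is the binding amount.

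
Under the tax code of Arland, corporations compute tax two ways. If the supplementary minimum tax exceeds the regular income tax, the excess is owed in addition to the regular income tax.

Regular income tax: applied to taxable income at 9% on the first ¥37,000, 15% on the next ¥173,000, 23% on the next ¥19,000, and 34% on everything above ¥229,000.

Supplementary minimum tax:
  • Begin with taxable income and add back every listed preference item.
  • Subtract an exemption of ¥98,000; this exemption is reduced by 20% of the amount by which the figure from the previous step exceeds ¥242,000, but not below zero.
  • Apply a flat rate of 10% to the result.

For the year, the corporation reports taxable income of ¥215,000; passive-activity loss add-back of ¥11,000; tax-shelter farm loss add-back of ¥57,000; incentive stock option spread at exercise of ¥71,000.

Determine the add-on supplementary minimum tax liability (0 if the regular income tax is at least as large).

Supplementary minimum tax:
  Adjusted income: ¥215,000 + ¥11,000 + ¥57,000 + ¥71,000 = ¥354,000
  Exemption: ¥98,000 − 20% × (¥354,000 − ¥242,000) = ¥98,000 − ¥22,400 = ¥75,600
  Base: ¥354,000 − ¥75,600 = ¥278,400
  ¥278,400 × 10% = ¥27,840

Regular income tax:
  ¥37,000 × 9% = ¥3,330
  ¥173,000 × 15% = ¥25,950
  ¥5,000 × 23% = ¥1,150
  → ¥30,430

¥27,840 ≤ ¥30,430, so no add-on is due.

¥0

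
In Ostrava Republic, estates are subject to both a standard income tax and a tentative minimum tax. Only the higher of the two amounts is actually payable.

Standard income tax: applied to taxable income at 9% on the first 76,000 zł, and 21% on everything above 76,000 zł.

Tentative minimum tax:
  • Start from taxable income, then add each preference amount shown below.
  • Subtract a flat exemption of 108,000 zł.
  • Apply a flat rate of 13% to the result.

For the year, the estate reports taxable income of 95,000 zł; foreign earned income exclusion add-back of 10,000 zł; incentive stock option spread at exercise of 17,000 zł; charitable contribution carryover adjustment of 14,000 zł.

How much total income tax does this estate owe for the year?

10,830 zł

Standard income tax:
  76,000 zł × 9% = 6,840 zł
  19,000 zł × 21% = 3,990 zł
  → 10,830 zł

Tentative minimum tax:
  Adjusted income: 95,000 zł + 10,000 zł + 17,000 zł + 14,000 zł = 136,000 zł
  Less exemption 108,000 zł → base 28,000 zł
  28,000 zł × 13% = 3,640 zł

10,830 zł > 3,640 zł, so the standard income tax governs.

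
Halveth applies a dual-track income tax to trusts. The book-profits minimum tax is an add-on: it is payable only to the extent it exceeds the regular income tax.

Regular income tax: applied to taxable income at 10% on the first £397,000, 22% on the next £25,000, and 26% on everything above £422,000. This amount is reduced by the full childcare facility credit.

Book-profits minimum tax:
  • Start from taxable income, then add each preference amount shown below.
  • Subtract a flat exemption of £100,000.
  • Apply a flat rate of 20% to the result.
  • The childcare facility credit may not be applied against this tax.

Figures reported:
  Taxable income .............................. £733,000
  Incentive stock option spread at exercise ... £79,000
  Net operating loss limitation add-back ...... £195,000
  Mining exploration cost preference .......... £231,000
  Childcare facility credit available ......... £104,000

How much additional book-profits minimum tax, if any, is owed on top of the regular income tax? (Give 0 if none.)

£205,540

Book-profits minimum tax:
  Adjusted income: £733,000 + £79,000 + £195,000 + £231,000 = £1,238,000
  Less exemption £100,000 → base £1,138,000
  £1,138,000 × 20% = £227,600

Regular income tax:
  £397,000 × 10% = £39,700
  £25,000 × 22% = £5,500
  £311,000 × 26% = £80,860
  → £126,060
  Less childcare facility credit £104,000 → £22,060

Excess of book-profits minimum tax over regular income tax: £227,600 − £22,060 = £205,540.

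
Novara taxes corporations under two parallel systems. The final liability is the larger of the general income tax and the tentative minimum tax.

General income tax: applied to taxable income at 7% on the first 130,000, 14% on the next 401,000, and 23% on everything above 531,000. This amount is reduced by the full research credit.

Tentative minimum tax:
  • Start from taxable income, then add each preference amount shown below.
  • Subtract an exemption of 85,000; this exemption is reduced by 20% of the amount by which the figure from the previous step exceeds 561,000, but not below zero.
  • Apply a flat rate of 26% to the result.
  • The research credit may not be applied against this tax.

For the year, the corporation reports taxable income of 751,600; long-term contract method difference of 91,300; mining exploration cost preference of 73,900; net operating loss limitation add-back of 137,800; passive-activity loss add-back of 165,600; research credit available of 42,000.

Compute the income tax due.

Tentative minimum tax:
  Adjusted income: 751,600 + 91,300 + 73,900 + 137,800 + 165,600 = 1,220,200
  Exemption: 20% × (1,220,200 − 561,000) = 131,840 ≥ 85,000, so the exemption is fully phased out
  Base: 1,220,200 − 0 = 1,220,200
  1,220,200 × 26% = 317,252

General income tax:
  130,000 × 7% = 9,100
  401,000 × 14% = 56,140
  220,600 × 23% = 50,738
  → 115,978
  Less research credit 42,000 → 73,978

317,252 > 73,978, so the tentative minimum tax is the binding amount.

317,252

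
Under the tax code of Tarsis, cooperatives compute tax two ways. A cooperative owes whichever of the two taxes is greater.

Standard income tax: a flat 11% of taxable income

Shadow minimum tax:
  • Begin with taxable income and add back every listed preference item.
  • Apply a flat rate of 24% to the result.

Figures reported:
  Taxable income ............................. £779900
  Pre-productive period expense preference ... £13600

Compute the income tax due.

Shadow minimum tax:
  Adjusted income: £779900 + £13600 = £793500
  £793500 × 24% = £190440

Standard income tax:
  £779900 × 11% = £85789

£190440 > £85789, so the shadow minimum tax is the binding amount.

£190440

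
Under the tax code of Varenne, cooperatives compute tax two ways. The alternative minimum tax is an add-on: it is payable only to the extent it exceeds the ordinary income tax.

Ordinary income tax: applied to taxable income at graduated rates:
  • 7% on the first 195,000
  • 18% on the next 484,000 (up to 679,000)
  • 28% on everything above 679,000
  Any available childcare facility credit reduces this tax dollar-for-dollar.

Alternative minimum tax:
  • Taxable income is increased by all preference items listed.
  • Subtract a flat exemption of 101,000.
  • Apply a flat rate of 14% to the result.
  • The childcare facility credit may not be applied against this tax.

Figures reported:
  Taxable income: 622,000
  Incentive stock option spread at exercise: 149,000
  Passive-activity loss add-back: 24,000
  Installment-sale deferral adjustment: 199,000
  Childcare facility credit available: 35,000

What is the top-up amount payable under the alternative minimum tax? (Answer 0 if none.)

69,510

Alternative minimum tax:
  Adjusted income: 622,000 + 149,000 + 24,000 + 199,000 = 994,000
  Less exemption 101,000 → base 893,000
  893,000 × 14% = 125,020

Ordinary income tax:
  195,000 × 7% = 13,650
  427,000 × 18% = 76,860
  → 90,510
  Less childcare facility credit 35,000 → 55,510

Excess of alternative minimum tax over ordinary income tax: 125,020 − 55,510 = 69,510.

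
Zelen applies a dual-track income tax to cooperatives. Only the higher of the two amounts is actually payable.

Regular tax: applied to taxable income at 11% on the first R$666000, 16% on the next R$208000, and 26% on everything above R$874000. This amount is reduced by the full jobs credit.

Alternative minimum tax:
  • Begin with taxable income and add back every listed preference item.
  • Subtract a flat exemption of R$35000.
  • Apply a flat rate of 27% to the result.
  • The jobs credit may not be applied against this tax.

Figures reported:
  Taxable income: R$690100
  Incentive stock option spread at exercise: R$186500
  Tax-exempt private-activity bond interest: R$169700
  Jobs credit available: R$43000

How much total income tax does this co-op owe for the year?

R$273051

Regular tax:
  R$666000 × 11% = R$73260
  R$24100 × 16% = R$3856
  → R$77116
  Less jobs credit R$43000 → R$34116

Alternative minimum tax:
  Adjusted income: R$690100 + R$186500 + R$169700 = R$1046300
  Less exemption R$35000 → base R$1011300
  R$1011300 × 27% = R$273051

R$273051 > R$34116, so the alternative minimum tax is the binding amount.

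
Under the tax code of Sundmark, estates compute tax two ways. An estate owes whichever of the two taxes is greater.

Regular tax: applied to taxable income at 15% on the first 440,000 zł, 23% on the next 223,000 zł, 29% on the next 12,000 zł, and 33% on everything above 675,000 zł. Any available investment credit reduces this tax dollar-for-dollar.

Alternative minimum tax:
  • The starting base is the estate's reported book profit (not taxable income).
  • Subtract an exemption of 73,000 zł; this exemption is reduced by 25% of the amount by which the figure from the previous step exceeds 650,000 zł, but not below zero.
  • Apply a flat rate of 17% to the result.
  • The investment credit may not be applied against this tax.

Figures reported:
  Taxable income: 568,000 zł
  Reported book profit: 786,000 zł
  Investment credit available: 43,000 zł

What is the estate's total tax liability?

Alternative minimum tax:
  Base (reported book profit): 786,000 zł
  Exemption: 73,000 zł − 25% × (786,000 zł − 650,000 zł) = 73,000 zł − 34,000 zł = 39,000 zł
  Base: 786,000 zł − 39,000 zł = 747,000 zł
  747,000 zł × 17% = 126,990 zł

Regular tax:
  440,000 zł × 15% = 66,000 zł
  128,000 zł × 23% = 29,440 zł
  → 95,440 zł
  Less investment credit 43,000 zł → 52,440 zł

126,990 zł > 52,440 zł, so the alternative minimum tax is the binding amount.

126,990 zł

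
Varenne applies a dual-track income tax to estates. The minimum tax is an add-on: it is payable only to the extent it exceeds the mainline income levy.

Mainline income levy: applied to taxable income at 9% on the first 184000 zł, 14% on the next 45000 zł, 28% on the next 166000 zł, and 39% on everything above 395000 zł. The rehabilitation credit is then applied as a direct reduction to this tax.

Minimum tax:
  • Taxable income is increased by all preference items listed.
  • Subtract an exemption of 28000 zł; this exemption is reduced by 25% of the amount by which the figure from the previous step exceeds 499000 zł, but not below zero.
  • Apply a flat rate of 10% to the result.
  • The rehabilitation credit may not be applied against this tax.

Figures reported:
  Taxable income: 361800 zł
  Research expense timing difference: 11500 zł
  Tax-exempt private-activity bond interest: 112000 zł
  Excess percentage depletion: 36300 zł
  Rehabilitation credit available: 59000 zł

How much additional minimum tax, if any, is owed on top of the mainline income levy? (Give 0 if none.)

48881 zł

Minimum tax:
  Adjusted income: 361800 zł + 11500 zł + 112000 zł + 36300 zł = 521600 zł
  Exemption: 28000 zł − 25% × (521600 zł − 499000 zł) = 28000 zł − 5650 zł = 22350 zł
  Base: 521600 zł − 22350 zł = 499250 zł
  499250 zł × 10% = 49925 zł

Mainline income levy:
  184000 zł × 9% = 16560 zł
  45000 zł × 14% = 6300 zł
  132800 zł × 28% = 37184 zł
  → 60044 zł
  Less rehabilitation credit 59000 zł → 1044 zł

Excess of minimum tax over mainline income levy: 49925 zł − 1044 zł = 48881 zł.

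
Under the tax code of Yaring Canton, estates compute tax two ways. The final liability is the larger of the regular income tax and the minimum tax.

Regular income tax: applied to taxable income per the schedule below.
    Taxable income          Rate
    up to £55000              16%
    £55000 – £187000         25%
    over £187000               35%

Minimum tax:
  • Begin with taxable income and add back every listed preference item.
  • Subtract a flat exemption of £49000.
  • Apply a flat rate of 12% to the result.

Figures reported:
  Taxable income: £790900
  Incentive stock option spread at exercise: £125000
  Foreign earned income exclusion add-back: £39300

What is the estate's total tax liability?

£253165

Regular income tax:
  £55000 × 16% = £8800
  £132000 × 25% = £33000
  £603900 × 35% = £211365
  → £253165

Minimum tax:
  Adjusted income: £790900 + £125000 + £39300 = £955200
  Less exemption £49000 → base £906200
  £906200 × 12% = £108744

£253165 > £108744, so the regular income tax governs.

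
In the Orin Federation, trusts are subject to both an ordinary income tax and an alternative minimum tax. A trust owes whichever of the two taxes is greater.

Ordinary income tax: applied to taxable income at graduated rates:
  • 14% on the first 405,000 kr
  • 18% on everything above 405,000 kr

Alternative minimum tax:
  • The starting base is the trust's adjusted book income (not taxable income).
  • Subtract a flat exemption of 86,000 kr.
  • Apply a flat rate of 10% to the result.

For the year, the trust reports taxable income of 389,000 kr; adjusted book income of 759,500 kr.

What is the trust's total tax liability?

67,350 kr

Alternative minimum tax:
  Base (adjusted book income): 759,500 kr
  Less exemption 86,000 kr → base 673,500 kr
  673,500 kr × 10% = 67,350 kr

Ordinary income tax:
  389,000 kr × 14% = 54,460 kr

67,350 kr > 54,460 kr, so the alternative minimum tax is the binding amount.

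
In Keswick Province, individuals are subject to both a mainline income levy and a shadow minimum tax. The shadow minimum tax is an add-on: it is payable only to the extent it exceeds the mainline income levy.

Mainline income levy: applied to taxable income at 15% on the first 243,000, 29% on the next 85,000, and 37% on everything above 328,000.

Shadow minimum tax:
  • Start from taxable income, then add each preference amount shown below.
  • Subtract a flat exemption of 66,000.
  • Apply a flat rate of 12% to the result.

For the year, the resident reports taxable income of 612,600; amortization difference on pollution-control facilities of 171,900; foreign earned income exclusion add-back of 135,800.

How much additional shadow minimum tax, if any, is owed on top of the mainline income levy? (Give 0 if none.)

Shadow minimum tax:
  Adjusted income: 612,600 + 171,900 + 135,800 = 920,300
  Less exemption 66,000 → base 854,300
  854,300 × 12% = 102,516

Mainline income levy:
  243,000 × 15% = 36,450
  85,000 × 29% = 24,650
  284,600 × 37% = 105,302
  → 166,402

102,516 ≤ 166,402, so no add-on is due.

0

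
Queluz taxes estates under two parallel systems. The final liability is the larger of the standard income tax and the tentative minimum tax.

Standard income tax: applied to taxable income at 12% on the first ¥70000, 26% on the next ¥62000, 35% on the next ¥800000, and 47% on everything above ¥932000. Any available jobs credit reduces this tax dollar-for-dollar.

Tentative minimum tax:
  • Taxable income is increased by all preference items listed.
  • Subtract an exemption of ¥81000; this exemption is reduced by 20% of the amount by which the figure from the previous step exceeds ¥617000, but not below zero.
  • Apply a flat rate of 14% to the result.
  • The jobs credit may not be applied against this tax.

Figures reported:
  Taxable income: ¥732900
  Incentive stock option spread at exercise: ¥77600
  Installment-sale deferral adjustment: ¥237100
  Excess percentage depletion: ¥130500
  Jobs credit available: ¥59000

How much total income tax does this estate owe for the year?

Standard income tax:
  ¥70000 × 12% = ¥8400
  ¥62000 × 26% = ¥16120
  ¥600900 × 35% = ¥210315
  → ¥234835
  Less jobs credit ¥59000 → ¥175835

Tentative minimum tax:
  Adjusted income: ¥732900 + ¥77600 + ¥237100 + ¥130500 = ¥1178100
  Exemption: 20% × (¥1178100 − ¥617000) = ¥112220 ≥ ¥81000, so the exemption is fully phased out
  Base: ¥1178100 − ¥0 = ¥1178100
  ¥1178100 × 14% = ¥164934

¥175835 > ¥164934, so the standard income tax governs.

¥175835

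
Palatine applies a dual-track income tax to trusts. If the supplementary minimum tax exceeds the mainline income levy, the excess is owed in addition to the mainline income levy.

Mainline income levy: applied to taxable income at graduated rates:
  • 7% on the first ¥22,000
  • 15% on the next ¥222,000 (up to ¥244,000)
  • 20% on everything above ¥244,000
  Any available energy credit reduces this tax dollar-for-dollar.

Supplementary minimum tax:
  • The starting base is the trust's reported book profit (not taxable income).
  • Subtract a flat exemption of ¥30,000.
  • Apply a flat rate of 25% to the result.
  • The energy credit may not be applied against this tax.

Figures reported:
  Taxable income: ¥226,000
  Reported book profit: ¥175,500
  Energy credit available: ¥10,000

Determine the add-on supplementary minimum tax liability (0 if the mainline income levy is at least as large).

¥14,235

Supplementary minimum tax:
  Base (reported book profit): ¥175,500
  Less exemption ¥30,000 → base ¥145,500
  ¥145,500 × 25% = ¥36,375

Mainline income levy:
  ¥22,000 × 7% = ¥1,540
  ¥204,000 × 15% = ¥30,600
  → ¥32,140
  Less energy credit ¥10,000 → ¥22,140

Excess of supplementary minimum tax over mainline income levy: ¥36,375 − ¥22,140 = ¥14,235.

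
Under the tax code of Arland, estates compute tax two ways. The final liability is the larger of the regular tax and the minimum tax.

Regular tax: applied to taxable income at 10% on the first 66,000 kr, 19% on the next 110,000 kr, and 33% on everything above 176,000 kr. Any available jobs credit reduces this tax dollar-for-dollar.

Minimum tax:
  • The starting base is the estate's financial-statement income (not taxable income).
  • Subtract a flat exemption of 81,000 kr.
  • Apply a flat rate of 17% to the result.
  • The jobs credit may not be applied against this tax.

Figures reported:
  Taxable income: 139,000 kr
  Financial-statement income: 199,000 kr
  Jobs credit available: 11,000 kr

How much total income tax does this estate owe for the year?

20,060 kr

Regular tax:
  66,000 kr × 10% = 6,600 kr
  73,000 kr × 19% = 13,870 kr
  → 20,470 kr
  Less jobs credit 11,000 kr → 9,470 kr

Minimum tax:
  Base (financial-statement income): 199,000 kr
  Less exemption 81,000 kr → base 118,000 kr
  118,000 kr × 17% = 20,060 kr

20,060 kr > 9,470 kr, so the minimum tax is the binding amount.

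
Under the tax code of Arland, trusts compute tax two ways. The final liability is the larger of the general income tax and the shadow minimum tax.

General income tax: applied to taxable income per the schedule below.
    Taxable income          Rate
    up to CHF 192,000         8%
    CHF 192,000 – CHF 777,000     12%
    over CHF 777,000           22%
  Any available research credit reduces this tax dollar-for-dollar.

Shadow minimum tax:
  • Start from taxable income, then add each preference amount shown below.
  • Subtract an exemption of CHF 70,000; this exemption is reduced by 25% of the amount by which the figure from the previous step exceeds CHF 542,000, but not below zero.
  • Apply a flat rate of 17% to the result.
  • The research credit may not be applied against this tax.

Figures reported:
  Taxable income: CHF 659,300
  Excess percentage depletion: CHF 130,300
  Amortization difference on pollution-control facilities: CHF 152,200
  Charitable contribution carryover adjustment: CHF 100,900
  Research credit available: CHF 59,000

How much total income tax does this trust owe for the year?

CHF 177,259

Shadow minimum tax:
  Adjusted income: CHF 659,300 + CHF 130,300 + CHF 152,200 + CHF 100,900 = CHF 1,042,700
  Exemption: 25% × (CHF 1,042,700 − CHF 542,000) = CHF 125,175 ≥ CHF 70,000, so the exemption is fully phased out
  Base: CHF 1,042,700 − CHF 0 = CHF 1,042,700
  CHF 1,042,700 × 17% = CHF 177,259

General income tax:
  CHF 192,000 × 8% = CHF 15,360
  CHF 467,300 × 12% = CHF 56,076
  → CHF 71,436
  Less research credit CHF 59,000 → CHF 12,436

CHF 177,259 > CHF 12,436, so the shadow minimum tax is the binding amount.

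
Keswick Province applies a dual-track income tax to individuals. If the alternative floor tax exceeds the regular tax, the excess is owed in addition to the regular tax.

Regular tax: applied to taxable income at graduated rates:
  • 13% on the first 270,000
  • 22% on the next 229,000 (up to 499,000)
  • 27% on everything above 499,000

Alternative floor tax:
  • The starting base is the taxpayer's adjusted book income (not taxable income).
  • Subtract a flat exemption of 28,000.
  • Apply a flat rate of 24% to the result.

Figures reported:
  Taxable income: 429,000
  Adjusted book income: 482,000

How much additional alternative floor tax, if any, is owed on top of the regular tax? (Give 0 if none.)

38,880

Alternative floor tax:
  Base (adjusted book income): 482,000
  Less exemption 28,000 → base 454,000
  454,000 × 24% = 108,960

Regular tax:
  270,000 × 13% = 35,100
  159,000 × 22% = 34,980
  → 70,080

Excess of alternative floor tax over regular tax: 108,960 − 70,080 = 38,880.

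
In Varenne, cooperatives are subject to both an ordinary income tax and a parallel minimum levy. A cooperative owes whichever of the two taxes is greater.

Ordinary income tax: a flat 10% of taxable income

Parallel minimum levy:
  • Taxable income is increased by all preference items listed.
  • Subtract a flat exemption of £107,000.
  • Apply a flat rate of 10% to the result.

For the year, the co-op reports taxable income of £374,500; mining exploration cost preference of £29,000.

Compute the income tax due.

Ordinary income tax:
  £374,500 × 10% = £37,450

Parallel minimum levy:
  Adjusted income: £374,500 + £29,000 = £403,500
  Less exemption £107,000 → base £296,500
  £296,500 × 10% = £29,650

£37,450 > £29,650, so the ordinary income tax governs.

£37,450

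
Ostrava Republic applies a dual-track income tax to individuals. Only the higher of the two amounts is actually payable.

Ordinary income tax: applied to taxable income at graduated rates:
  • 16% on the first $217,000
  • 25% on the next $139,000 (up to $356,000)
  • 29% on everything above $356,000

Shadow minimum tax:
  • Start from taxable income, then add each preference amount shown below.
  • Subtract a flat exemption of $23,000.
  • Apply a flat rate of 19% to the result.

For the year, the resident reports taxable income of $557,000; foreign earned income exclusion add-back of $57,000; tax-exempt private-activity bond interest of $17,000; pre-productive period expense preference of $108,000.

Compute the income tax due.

Ordinary income tax:
  $217,000 × 16% = $34,720
  $139,000 × 25% = $34,750
  $201,000 × 29% = $58,290
  → $127,760

Shadow minimum tax:
  Adjusted income: $557,000 + $57,000 + $17,000 + $108,000 = $739,000
  Less exemption $23,000 → base $716,000
  $716,000 × 19% = $136,040

$136,040 > $127,760, so the shadow minimum tax is the binding amount.

$136,040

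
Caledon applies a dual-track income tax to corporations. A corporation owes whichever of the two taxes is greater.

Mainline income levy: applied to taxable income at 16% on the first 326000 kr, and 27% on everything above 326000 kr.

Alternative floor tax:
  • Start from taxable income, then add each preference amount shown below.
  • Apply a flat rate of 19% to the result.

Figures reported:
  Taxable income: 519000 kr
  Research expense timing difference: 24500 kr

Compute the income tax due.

104270 kr

Mainline income levy:
  326000 kr × 16% = 52160 kr
  193000 kr × 27% = 52110 kr
  → 104270 kr

Alternative floor tax:
  Adjusted income: 519000 kr + 24500 kr = 543500 kr
  543500 kr × 19% = 103265 kr

104270 kr > 103265 kr, so the mainline income levy governs.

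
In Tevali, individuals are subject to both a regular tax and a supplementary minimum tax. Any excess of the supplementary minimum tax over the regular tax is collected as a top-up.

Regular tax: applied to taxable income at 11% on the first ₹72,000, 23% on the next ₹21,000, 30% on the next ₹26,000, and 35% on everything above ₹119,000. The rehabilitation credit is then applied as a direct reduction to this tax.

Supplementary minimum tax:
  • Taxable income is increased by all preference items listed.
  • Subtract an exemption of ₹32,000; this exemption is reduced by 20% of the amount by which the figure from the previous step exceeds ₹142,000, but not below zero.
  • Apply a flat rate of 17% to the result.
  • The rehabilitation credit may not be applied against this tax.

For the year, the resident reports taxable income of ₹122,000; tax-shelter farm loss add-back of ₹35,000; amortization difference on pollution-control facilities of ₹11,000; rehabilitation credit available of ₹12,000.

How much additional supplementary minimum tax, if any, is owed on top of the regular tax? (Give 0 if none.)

Regular tax:
  ₹72,000 × 11% = ₹7,920
  ₹21,000 × 23% = ₹4,830
  ₹26,000 × 30% = ₹7,800
  ₹3,000 × 35% = ₹1,050
  → ₹21,600
  Less rehabilitation credit ₹12,000 → ₹9,600

Supplementary minimum tax:
  Adjusted income: ₹122,000 + ₹35,000 + ₹11,000 = ₹168,000
  Exemption: ₹32,000 − 20% × (₹168,000 − ₹142,000) = ₹32,000 − ₹5,200 = ₹26,800
  Base: ₹168,000 − ₹26,800 = ₹141,200
  ₹141,200 × 17% = ₹24,004

Excess of supplementary minimum tax over regular tax: ₹24,004 − ₹9,600 = ₹14,404.

₹14,404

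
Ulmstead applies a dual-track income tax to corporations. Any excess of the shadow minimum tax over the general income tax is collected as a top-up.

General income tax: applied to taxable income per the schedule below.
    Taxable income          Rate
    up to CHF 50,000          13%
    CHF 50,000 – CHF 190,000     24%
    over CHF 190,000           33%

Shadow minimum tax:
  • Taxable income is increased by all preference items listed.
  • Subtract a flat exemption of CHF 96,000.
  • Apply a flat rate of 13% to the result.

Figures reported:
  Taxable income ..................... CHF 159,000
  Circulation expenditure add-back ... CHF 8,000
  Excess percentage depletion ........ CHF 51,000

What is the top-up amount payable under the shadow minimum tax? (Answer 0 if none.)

CHF 0

Shadow minimum tax:
  Adjusted income: CHF 159,000 + CHF 8,000 + CHF 51,000 = CHF 218,000
  Less exemption CHF 96,000 → base CHF 122,000
  CHF 122,000 × 13% = CHF 15,860

General income tax:
  CHF 50,000 × 13% = CHF 6,500
  CHF 109,000 × 24% = CHF 26,160
  → CHF 32,660

CHF 15,860 ≤ CHF 32,660, so no add-on is due.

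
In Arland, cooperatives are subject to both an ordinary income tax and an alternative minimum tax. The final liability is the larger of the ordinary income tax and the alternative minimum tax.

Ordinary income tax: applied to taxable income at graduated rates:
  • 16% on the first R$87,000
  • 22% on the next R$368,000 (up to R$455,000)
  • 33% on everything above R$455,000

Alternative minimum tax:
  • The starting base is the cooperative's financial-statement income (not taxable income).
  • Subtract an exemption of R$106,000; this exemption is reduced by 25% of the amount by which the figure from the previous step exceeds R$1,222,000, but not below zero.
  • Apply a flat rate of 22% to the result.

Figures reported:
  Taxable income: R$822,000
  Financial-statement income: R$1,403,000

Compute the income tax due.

Alternative minimum tax:
  Base (financial-statement income): R$1,403,000
  Exemption: R$106,000 − 25% × (R$1,403,000 − R$1,222,000) = R$106,000 − R$45,250 = R$60,750
  Base: R$1,403,000 − R$60,750 = R$1,342,250
  R$1,342,250 × 22% = R$295,295

Ordinary income tax:
  R$87,000 × 16% = R$13,920
  R$368,000 × 22% = R$80,960
  R$367,000 × 33% = R$121,110
  → R$215,990

R$295,295 > R$215,990, so the alternative minimum tax is the binding amount.

R$295,295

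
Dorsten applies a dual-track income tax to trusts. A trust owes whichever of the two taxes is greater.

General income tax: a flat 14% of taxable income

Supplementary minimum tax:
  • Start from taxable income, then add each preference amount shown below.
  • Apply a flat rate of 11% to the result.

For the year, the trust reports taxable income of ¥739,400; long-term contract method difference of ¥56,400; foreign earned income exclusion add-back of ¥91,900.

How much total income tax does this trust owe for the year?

¥103,516

Supplementary minimum tax:
  Adjusted income: ¥739,400 + ¥56,400 + ¥91,900 = ¥887,700
  ¥887,700 × 11% = ¥97,647

General income tax:
  ¥739,400 × 14% = ¥103,516

¥103,516 > ¥97,647, so the general income tax governs.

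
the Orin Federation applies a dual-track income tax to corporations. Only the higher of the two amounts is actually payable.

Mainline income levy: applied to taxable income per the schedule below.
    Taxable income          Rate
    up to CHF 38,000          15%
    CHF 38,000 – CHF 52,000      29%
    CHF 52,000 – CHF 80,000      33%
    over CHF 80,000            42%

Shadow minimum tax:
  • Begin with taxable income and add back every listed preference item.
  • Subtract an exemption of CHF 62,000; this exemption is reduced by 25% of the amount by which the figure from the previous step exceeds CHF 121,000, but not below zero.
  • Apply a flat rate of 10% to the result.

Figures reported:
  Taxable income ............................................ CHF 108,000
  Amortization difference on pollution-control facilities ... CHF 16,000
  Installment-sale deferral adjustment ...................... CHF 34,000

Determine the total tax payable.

CHF 30,760

Shadow minimum tax:
  Adjusted income: CHF 108,000 + CHF 16,000 + CHF 34,000 = CHF 158,000
  Exemption: CHF 62,000 − 25% × (CHF 158,000 − CHF 121,000) = CHF 62,000 − CHF 9,250 = CHF 52,750
  Base: CHF 158,000 − CHF 52,750 = CHF 105,250
  CHF 105,250 × 10% = CHF 10,525

Mainline income levy:
  CHF 38,000 × 15% = CHF 5,700
  CHF 14,000 × 29% = CHF 4,060
  CHF 28,000 × 33% = CHF 9,240
  CHF 28,000 × 42% = CHF 11,760
  → CHF 30,760

CHF 30,760 > CHF 10,525, so the mainline income levy governs.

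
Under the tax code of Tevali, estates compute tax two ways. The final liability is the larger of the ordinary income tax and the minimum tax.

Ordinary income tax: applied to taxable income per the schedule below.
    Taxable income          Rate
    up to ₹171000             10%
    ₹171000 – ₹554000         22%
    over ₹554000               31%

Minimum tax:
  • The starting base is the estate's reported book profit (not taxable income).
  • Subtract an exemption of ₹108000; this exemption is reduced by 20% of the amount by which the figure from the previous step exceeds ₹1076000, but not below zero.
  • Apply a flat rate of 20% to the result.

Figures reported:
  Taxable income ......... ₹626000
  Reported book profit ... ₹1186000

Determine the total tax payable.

₹220000

Ordinary income tax:
  ₹171000 × 10% = ₹17100
  ₹383000 × 22% = ₹84260
  ₹72000 × 31% = ₹22320
  → ₹123680

Minimum tax:
  Base (reported book profit): ₹1186000
  Exemption: ₹108000 − 20% × (₹1186000 − ₹1076000) = ₹108000 − ₹22000 = ₹86000
  Base: ₹1186000 − ₹86000 = ₹1100000
  ₹1100000 × 20% = ₹220000

₹220000 > ₹123680, so the minimum tax is the binding amount.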